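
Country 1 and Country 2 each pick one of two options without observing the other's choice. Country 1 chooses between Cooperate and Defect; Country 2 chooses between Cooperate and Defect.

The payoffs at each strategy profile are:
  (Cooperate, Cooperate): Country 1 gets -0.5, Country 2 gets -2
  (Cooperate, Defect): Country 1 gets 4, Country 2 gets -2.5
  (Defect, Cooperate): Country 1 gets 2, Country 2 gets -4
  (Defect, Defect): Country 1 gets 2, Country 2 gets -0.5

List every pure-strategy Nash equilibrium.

(Cooperate, Cooperate): Country 1 prefers Defect (2 > -0.5) — not an equilibrium.
(Cooperate, Defect): Country 2 prefers Cooperate (-2 > -2.5) — not an equilibrium.
(Defect, Cooperate): Country 2 prefers Defect (-0.5 > -4) — not an equilibrium.
(Defect, Defect): Country 1 prefers Cooperate (4 > 2) — not an equilibrium.

none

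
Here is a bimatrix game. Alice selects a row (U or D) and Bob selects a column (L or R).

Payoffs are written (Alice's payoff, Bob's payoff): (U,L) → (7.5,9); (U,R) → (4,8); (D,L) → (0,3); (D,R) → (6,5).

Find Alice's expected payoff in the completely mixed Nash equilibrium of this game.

90/19

First find q, the probability Bob plays L, from Alice's indifference between U and D: 7.5q + 4(1−q) = 6(1−q), giving q = 4/19.
Since Alice is indifferent in equilibrium, Alice's expected payoff equals the payoff from either row against (4/19, 15/19). Using U: 7.5(4/19) + 4(15/19) = 90/19.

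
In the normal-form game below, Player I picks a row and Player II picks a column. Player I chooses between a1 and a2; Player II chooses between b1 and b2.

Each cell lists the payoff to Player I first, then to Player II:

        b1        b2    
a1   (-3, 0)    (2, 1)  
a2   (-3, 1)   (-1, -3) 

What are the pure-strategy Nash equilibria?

(a1, b2) and (a2, b1)

(a1, b1): Player II prefers b2 (1 > 0) — not an equilibrium.
(a1, b2): Player I gets 2 ≥ -1 from a2, and Player II gets 1 ≥ 0 from b1 — Nash equilibrium.
(a2, b1): Player I gets -3 ≥ -3 from a1, and Player II gets 1 ≥ -3 from b2 — Nash equilibrium.
(a2, b2): Player I prefers a1 (2 > -1); Player II prefers b1 (1 > -3) — not an equilibrium.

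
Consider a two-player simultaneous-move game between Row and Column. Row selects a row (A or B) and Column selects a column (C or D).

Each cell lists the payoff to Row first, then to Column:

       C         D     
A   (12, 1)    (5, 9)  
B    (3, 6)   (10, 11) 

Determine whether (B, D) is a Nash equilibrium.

Yes

At (B, D), Row earns 10; switching to A would give 5, so Row has no profitable deviation.
Column earns 11; switching to C would give 6, so Column has no profitable deviation.
Neither player can gain by a unilateral deviation, so this profile is a Nash equilibrium.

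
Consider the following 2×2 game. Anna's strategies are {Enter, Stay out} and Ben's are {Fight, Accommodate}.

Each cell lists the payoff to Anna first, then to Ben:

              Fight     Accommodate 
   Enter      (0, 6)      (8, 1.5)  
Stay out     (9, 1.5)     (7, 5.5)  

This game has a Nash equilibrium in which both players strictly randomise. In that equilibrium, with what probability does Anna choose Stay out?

Let x be the probability that Anna plays Enter. In a completely mixed equilibrium, Ben must be indifferent between Fight and Accommodate.
Ben's expected payoff from Fight is 6x + 1.5(1−x); from Accommodate it is 1.5x + 5.5(1−x).
Setting these equal: 4.5x + 1.5 = −4x + 5.5, so x = 8/17.
Therefore Anna plays Stay out with probability 1 − 8/17 = 9/17.

9/17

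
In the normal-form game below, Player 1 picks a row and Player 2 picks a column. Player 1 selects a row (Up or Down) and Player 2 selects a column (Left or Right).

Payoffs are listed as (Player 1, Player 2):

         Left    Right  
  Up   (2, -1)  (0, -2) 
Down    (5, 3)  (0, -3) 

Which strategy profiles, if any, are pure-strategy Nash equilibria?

(Up, Left): Player 1 prefers Down (5 > 2) — not an equilibrium.
(Up, Right): Player 2 prefers Left (-1 > -2) — not an equilibrium.
(Down, Left): Player 1 gets 5 ≥ 2 from Up, and Player 2 gets 3 ≥ -3 from Right — Nash equilibrium.
(Down, Right): Player 2 prefers Left (3 > -3) — not an equilibrium.

(Down, Left)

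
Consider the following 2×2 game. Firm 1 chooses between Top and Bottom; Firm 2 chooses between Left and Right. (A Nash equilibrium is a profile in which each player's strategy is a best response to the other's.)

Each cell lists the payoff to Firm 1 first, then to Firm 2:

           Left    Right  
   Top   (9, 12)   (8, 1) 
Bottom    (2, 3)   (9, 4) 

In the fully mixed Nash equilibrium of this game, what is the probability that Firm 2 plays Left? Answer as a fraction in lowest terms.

1/8

Let q be the probability that Firm 2 plays Left. In a completely mixed equilibrium, Firm 1 must be indifferent between Top and Bottom.
Firm 1's expected payoff from Top is 9q + 8(1−q); from Bottom it is 2q + 9(1−q).
Setting these equal: q + 8 = −7q + 9, so q = 1/8.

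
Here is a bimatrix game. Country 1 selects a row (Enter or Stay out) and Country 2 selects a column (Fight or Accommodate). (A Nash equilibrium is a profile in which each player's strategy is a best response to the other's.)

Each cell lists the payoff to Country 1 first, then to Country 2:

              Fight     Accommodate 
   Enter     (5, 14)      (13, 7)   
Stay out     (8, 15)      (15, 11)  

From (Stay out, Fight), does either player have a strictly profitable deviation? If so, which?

Neither

Country 1 at (Stay out, Fight) earns 8; deviating to Enter yields 5 — not better.
Country 2 earns 15; deviating to Accommodate yields 11 — not better.
Neither player can strictly improve; the profile is a Nash equilibrium.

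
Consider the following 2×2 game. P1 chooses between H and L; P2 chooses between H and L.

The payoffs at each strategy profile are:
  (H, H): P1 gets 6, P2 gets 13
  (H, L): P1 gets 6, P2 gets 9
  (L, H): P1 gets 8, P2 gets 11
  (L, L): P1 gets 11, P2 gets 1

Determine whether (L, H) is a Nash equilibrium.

At (L, H), P1 earns 8; switching to H would give 6, so P1 has no profitable deviation.
P2 earns 11; switching to L would give 1, so P2 has no profitable deviation.
Neither player can gain by a unilateral deviation, so this profile is a Nash equilibrium.

Yes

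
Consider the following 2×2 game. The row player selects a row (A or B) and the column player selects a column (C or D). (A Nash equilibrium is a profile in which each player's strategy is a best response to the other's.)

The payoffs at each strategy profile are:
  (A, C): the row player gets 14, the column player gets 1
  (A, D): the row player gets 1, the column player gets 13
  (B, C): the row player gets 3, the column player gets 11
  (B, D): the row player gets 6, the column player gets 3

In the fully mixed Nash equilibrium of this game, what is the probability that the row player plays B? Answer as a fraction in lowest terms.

Let p be the probability that the row player plays A. In a completely mixed equilibrium, the column player must be indifferent between C and D.
The column player's expected payoff from C is p + 11(1−p); from D it is 13p + 3(1−p).
Setting these equal: −10p + 11 = 10p + 3, so p = 2/5.
Therefore the row player plays B with probability 1 − 2/5 = 3/5.

3/5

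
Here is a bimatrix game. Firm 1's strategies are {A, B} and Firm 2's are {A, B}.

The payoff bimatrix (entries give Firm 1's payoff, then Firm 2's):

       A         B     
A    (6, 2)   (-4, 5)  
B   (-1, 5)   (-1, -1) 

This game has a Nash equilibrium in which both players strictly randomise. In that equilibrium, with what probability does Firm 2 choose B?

7/10

Let q be the probability that Firm 2 plays A. In a completely mixed equilibrium, Firm 1 must be indifferent between A and B.
Firm 1's expected payoff from A is 6q − 4(1−q); from B it is −q − (1−q).
Setting these equal: 10q − 4 = -1, so q = 3/10.
Therefore Firm 2 plays B with probability 1 − 3/10 = 7/10.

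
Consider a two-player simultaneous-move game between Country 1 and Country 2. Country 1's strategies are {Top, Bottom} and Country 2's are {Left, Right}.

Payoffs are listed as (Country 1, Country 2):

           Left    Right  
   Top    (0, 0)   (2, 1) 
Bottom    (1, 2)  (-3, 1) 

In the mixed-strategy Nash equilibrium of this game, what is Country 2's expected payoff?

1

First find x, the probability Country 1 plays Top, from Country 2's indifference between Left and Right: 2(1−x) = x + (1−x), giving x = 1/2.
Since Country 2 is indifferent in equilibrium, Country 2's expected payoff equals the payoff from either column against (1/2, 1/2). Using Left: 2(1/2) = 1.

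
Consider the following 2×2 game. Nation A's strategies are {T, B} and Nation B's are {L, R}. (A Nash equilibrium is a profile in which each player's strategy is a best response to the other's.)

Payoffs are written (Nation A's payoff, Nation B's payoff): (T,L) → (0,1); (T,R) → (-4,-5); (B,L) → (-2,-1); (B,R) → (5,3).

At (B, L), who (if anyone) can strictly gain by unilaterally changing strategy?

Nation A at (B, L) earns -2; deviating to T yields 0 — a strict improvement.
Nation B earns -1; deviating to R yields 3 — a strict improvement.
Both Nation A and Nation B have strictly profitable deviations.

Both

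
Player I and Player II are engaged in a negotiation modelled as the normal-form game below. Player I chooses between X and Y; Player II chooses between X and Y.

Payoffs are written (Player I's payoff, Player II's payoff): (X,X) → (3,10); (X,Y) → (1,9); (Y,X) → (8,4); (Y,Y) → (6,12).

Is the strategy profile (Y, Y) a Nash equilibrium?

At (Y, Y), Player I earns 6; switching to X would give 1, so Player I has no profitable deviation.
Player II earns 12; switching to X would give 4, so Player II has no profitable deviation.
Neither player can gain by a unilateral deviation, so this profile is a Nash equilibrium.

Yes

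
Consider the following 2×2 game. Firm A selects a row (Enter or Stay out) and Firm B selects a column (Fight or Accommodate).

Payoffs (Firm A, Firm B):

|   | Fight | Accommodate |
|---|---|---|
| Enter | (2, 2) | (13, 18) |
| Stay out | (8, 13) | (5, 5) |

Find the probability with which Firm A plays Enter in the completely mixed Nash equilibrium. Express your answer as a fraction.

1/3

Let r be the probability that Firm A plays Enter. In a completely mixed equilibrium, Firm B must be indifferent between Fight and Accommodate.
Firm B's expected payoff from Fight is 2r + 13(1−r); from Accommodate it is 18r + 5(1−r).
Setting these equal: −11r + 13 = 13r + 5, so r = 1/3.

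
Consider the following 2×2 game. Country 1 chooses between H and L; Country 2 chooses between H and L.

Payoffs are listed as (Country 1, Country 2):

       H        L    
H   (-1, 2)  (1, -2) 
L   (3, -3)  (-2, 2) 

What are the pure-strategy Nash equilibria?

none

(H, H): Country 1 prefers L (3 > -1) — not an equilibrium.
(H, L): Country 2 prefers H (2 > -2) — not an equilibrium.
(L, H): Country 2 prefers L (2 > -3) — not an equilibrium.
(L, L): Country 1 prefers H (1 > -2) — not an equilibrium.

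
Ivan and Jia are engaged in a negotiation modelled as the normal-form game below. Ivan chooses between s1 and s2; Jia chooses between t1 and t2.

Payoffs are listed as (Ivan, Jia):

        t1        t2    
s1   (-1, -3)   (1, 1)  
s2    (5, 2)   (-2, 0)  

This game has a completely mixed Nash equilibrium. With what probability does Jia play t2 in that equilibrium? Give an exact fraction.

2/3

Let c be the probability that Jia plays t1. In a completely mixed equilibrium, Ivan must be indifferent between s1 and s2.
Ivan's expected payoff from s1 is −c + (1−c); from s2 it is 5c − 2(1−c).
Setting these equal: −2c + 1 = 7c − 2, so c = 1/3.
Therefore Jia plays t2 with probability 1 − 1/3 = 2/3.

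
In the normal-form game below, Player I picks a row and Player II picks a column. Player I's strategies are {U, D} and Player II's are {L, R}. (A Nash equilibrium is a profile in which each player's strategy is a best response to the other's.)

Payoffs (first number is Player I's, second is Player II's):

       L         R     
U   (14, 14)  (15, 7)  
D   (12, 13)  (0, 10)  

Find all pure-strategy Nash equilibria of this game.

(U, L)

(U, L): Player I gets 14 ≥ 12 from D, and Player II gets 14 ≥ 7 from R — Nash equilibrium.
(U, R): Player II prefers L (14 > 7) — not an equilibrium.
(D, L): Player I prefers U (14 > 12) — not an equilibrium.
(D, R): Player I prefers U (15 > 0); Player II prefers L (13 > 10) — not an equilibrium.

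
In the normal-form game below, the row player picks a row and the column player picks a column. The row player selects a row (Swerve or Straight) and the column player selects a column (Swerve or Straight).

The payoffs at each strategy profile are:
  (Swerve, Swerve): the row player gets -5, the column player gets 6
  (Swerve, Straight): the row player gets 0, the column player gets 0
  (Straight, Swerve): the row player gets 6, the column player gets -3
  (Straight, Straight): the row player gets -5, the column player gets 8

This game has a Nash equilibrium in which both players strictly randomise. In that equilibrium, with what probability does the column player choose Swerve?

5/16

Let c be the probability that the column player plays Swerve. In a completely mixed equilibrium, the row player must be indifferent between Swerve and Straight.
The row player's expected payoff from Swerve is −5c; from Straight it is 6c − 5(1−c).
Setting these equal: −5c = 11c − 5, so c = 5/16.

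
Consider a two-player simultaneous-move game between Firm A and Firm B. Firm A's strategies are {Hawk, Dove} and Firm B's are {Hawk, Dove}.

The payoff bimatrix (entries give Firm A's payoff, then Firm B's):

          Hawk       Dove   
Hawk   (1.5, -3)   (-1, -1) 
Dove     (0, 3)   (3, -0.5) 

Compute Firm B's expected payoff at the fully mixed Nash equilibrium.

-9/11

First find x, the probability Firm A plays Hawk, from Firm B's indifference between Hawk and Dove: −3x + 3(1−x) = −x − 0.5(1−x), giving x = 7/11.
Since Firm B is indifferent in equilibrium, Firm B's expected payoff equals the payoff from either column against (7/11, 4/11). Using Hawk: −3(7/11) + 3(4/11) = -9/11.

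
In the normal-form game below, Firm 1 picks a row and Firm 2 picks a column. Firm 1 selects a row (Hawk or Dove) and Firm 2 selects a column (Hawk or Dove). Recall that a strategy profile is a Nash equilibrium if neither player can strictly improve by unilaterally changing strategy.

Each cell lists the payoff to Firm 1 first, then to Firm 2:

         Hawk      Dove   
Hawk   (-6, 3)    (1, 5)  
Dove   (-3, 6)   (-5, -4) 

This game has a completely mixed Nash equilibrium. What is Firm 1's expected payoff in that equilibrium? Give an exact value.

First find q, the probability Firm 2 plays Hawk, from Firm 1's indifference between Hawk and Dove: −6q + (1−q) = −3q − 5(1−q), giving q = 2/3.
Since Firm 1 is indifferent in equilibrium, Firm 1's expected payoff equals the payoff from either row against (2/3, 1/3). Using Hawk: −6(2/3) + (1/3) = -11/3.

-11/3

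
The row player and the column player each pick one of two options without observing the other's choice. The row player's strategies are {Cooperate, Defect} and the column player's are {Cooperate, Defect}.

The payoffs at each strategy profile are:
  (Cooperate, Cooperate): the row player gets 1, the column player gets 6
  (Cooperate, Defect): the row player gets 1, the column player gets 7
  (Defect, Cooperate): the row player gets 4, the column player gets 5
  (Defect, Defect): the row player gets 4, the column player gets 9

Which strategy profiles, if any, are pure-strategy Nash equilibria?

(Defect, Defect)

(Cooperate, Cooperate): the row player prefers Defect (4 > 1); the column player prefers Defect (7 > 6) — not an equilibrium.
(Cooperate, Defect): the row player prefers Defect (4 > 1) — not an equilibrium.
(Defect, Cooperate): the column player prefers Defect (9 > 5) — not an equilibrium.
(Defect, Defect): the row player gets 4 ≥ 1 from Cooperate, and the column player gets 9 ≥ 5 from Cooperate — Nash equilibrium.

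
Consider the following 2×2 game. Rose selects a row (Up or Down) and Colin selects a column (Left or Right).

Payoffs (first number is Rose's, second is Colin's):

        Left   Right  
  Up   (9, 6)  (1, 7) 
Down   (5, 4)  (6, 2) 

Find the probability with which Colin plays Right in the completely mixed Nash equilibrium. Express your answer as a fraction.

Let y be the probability that Colin plays Left. In a completely mixed equilibrium, Rose must be indifferent between Up and Down.
Rose's expected payoff from Up is 9y + (1−y); from Down it is 5y + 6(1−y).
Setting these equal: 8y + 1 = −y + 6, so y = 5/9.
Therefore Colin plays Right with probability 1 − 5/9 = 4/9.

4/9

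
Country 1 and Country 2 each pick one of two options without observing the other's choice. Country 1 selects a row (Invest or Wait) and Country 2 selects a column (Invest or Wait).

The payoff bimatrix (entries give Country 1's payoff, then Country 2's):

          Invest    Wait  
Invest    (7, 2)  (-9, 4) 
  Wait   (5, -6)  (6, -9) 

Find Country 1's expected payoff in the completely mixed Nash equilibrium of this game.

87/17

First find q, the probability Country 2 plays Invest, from Country 1's indifference between Invest and Wait: 7q − 9(1−q) = 5q + 6(1−q), giving q = 15/17.
Since Country 1 is indifferent in equilibrium, Country 1's expected payoff equals the payoff from either row against (15/17, 2/17). Using Invest: 7(15/17) − 9(2/17) = 87/17.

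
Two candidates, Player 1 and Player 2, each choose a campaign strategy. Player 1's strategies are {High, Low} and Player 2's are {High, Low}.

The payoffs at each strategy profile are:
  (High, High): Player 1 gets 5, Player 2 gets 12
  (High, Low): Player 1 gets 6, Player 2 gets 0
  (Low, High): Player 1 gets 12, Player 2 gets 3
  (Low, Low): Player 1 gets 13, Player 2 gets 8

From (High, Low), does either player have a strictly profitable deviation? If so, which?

Player 1 at (High, Low) earns 6; deviating to Low yields 13 — a strict improvement.
Player 2 earns 0; deviating to High yields 12 — a strict improvement.
Both Player 1 and Player 2 have strictly profitable deviations.

Both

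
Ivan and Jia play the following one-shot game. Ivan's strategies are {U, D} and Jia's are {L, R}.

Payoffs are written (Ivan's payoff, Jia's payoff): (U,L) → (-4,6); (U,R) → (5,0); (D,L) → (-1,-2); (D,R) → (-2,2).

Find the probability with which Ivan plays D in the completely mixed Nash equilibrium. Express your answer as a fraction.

3/5

Let p be the probability that Ivan plays U. In a completely mixed equilibrium, Jia must be indifferent between L and R.
Jia's expected payoff from L is 6p − 2(1−p); from R it is 2(1−p).
Setting these equal: 8p − 2 = −2p + 2, so p = 2/5.
Therefore Ivan plays D with probability 1 − 2/5 = 3/5.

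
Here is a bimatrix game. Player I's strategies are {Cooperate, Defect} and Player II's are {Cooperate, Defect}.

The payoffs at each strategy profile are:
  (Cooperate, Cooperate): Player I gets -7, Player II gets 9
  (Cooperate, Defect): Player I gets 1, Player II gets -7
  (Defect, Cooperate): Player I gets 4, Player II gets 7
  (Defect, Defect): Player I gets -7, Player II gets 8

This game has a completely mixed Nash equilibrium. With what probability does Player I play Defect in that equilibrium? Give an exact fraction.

16/17

Let r be the probability that Player I plays Cooperate. In a completely mixed equilibrium, Player II must be indifferent between Cooperate and Defect.
Player II's expected payoff from Cooperate is 9r + 7(1−r); from Defect it is −7r + 8(1−r).
Setting these equal: 2r + 7 = −15r + 8, so r = 1/17.
Therefore Player I plays Defect with probability 1 − 1/17 = 16/17.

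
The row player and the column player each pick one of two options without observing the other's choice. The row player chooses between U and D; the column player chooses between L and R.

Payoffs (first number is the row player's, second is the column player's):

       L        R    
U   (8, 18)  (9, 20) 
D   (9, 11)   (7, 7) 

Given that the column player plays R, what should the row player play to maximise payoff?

U

Against R, the row player earns 9 from U and 7 from D.
So U is the best response.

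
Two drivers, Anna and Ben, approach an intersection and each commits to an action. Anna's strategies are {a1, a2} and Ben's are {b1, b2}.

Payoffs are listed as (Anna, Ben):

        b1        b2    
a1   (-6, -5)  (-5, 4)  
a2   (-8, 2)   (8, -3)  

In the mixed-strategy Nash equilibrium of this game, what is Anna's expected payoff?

First find y, the probability Ben plays b1, from Anna's indifference between a1 and a2: −6y − 5(1−y) = −8y + 8(1−y), giving y = 13/15.
Since Anna is indifferent in equilibrium, Anna's expected payoff equals the payoff from either row against (13/15, 2/15). Using a1: −6(13/15) − 5(2/15) = -88/15.

-88/15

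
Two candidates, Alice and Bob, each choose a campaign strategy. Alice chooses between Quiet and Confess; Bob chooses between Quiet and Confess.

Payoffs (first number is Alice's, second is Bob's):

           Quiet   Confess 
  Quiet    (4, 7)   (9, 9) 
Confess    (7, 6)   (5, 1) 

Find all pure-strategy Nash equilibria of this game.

(Quiet, Confess) and (Confess, Quiet)

(Quiet, Quiet): Alice prefers Confess (7 > 4); Bob prefers Confess (9 > 7) — not an equilibrium.
(Quiet, Confess): Alice gets 9 ≥ 5 from Confess, and Bob gets 9 ≥ 7 from Quiet — Nash equilibrium.
(Confess, Quiet): Alice gets 7 ≥ 4 from Quiet, and Bob gets 6 ≥ 1 from Confess — Nash equilibrium.
(Confess, Confess): Alice prefers Quiet (9 > 5); Bob prefers Quiet (6 > 1) — not an equilibrium.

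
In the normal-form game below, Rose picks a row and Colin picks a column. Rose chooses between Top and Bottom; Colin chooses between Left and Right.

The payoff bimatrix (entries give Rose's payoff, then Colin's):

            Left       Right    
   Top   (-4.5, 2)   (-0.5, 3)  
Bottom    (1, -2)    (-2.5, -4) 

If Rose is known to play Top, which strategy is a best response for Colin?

Against Top, Colin earns 2 from Left and 3 from Right.
So Right is the best response.

Right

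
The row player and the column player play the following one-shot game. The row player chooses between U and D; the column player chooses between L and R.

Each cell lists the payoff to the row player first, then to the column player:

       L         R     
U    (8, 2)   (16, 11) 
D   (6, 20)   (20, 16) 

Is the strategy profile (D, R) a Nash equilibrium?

At (D, R), the row player earns 20; switching to U would give 16, so the row player has no profitable deviation.
The column player earns 16; switching to L would give 20, so the column player would deviate.
Since at least one player can profitably deviate, this is not a Nash equilibrium.

No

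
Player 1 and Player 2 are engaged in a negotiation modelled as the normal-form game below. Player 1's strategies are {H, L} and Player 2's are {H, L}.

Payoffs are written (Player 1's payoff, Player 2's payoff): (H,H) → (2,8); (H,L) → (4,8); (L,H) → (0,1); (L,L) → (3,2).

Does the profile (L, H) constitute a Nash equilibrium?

No

At (L, H), Player 1 earns 0; switching to H would give 2, so Player 1 would deviate.
Player 2 earns 1; switching to L would give 2, so Player 2 would deviate.
Since at least one player can profitably deviate, this is not a Nash equilibrium.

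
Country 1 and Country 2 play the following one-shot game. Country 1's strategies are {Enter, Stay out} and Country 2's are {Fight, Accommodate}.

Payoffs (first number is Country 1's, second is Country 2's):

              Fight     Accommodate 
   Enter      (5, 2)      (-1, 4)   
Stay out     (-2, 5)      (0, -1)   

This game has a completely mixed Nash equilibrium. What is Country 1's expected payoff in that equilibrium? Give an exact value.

First find q, the probability Country 2 plays Fight, from Country 1's indifference between Enter and Stay out: 5q − (1−q) = −2q, giving q = 1/8.
Since Country 1 is indifferent in equilibrium, Country 1's expected payoff equals the payoff from either row against (1/8, 7/8). Using Enter: 5(1/8) − (7/8) = -1/4.

-1/4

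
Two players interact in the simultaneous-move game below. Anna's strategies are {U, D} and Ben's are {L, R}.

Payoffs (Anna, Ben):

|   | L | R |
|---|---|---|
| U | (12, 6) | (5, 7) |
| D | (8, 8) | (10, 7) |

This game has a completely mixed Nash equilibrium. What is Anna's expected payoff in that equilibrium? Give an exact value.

80/9

First find y, the probability Ben plays L, from Anna's indifference between U and D: 12y + 5(1−y) = 8y + 10(1−y), giving y = 5/9.
Since Anna is indifferent in equilibrium, Anna's expected payoff equals the payoff from either row against (5/9, 4/9). Using U: 12(5/9) + 5(4/9) = 80/9.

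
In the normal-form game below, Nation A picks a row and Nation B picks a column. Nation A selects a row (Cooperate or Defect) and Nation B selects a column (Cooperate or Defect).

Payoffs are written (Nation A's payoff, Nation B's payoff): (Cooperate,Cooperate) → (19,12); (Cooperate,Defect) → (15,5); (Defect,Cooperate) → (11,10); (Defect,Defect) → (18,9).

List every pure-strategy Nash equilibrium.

(Cooperate, Cooperate): Nation A gets 19 ≥ 11 from Defect, and Nation B gets 12 ≥ 5 from Defect — Nash equilibrium.
(Cooperate, Defect): Nation A prefers Defect (18 > 15); Nation B prefers Cooperate (12 > 5) — not an equilibrium.
(Defect, Cooperate): Nation A prefers Cooperate (19 > 11) — not an equilibrium.
(Defect, Defect): Nation B prefers Cooperate (10 > 9) — not an equilibrium.

(Cooperate, Cooperate)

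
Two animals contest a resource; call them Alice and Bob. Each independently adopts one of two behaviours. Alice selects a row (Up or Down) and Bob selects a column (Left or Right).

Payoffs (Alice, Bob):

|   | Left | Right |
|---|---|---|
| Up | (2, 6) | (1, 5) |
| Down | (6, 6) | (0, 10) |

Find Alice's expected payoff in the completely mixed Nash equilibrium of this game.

First find y, the probability Bob plays Left, from Alice's indifference between Up and Down: 2y + (1−y) = 6y, giving y = 1/5.
Since Alice is indifferent in equilibrium, Alice's expected payoff equals the payoff from either row against (1/5, 4/5). Using Up: 2(1/5) + (4/5) = 6/5.

6/5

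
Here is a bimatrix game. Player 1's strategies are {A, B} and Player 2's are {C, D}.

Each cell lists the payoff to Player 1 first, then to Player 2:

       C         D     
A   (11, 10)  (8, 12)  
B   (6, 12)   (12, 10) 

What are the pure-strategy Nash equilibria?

(A, C): Player 2 prefers D (12 > 10) — not an equilibrium.
(A, D): Player 1 prefers B (12 > 8) — not an equilibrium.
(B, C): Player 1 prefers A (11 > 6) — not an equilibrium.
(B, D): Player 2 prefers C (12 > 10) — not an equilibrium.

none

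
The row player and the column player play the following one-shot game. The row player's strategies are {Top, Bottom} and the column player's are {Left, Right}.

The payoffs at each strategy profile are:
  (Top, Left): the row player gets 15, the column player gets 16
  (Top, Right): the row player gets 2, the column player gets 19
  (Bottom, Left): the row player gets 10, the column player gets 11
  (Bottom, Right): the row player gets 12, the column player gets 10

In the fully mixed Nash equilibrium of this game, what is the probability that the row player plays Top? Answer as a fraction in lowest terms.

Let r be the probability that the row player plays Top. In a completely mixed equilibrium, the column player must be indifferent between Left and Right.
The column player's expected payoff from Left is 16r + 11(1−r); from Right it is 19r + 10(1−r).
Setting these equal: 5r + 11 = 9r + 10, so r = 1/4.

1/4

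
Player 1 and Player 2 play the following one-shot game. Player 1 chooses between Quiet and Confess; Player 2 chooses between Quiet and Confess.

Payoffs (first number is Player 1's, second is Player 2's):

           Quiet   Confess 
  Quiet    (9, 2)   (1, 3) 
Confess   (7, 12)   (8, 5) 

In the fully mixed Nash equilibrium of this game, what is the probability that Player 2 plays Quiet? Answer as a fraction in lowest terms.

Let c be the probability that Player 2 plays Quiet. In a completely mixed equilibrium, Player 1 must be indifferent between Quiet and Confess.
Player 1's expected payoff from Quiet is 9c + (1−c); from Confess it is 7c + 8(1−c).
Setting these equal: 8c + 1 = −c + 8, so c = 7/9.

7/9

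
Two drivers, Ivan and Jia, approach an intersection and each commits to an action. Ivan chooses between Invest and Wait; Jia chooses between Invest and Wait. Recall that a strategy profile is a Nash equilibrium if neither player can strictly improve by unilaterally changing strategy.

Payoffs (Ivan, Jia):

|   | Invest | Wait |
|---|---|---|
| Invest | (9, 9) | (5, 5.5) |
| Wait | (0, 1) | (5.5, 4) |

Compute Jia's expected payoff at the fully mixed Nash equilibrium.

61/13

First find x, the probability Ivan plays Invest, from Jia's indifference between Invest and Wait: 9x + (1−x) = 5.5x + 4(1−x), giving x = 6/13.
Since Jia is indifferent in equilibrium, Jia's expected payoff equals the payoff from either column against (6/13, 7/13). Using Invest: 9(6/13) + (7/13) = 61/13.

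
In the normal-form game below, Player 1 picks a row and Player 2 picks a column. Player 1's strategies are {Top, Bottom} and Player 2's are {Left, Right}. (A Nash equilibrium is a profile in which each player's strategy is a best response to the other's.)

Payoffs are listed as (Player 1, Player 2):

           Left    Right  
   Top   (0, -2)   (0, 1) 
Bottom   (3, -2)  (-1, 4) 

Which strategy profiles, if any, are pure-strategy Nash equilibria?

(Top, Left): Player 1 prefers Bottom (3 > 0); Player 2 prefers Right (1 > -2) — not an equilibrium.
(Top, Right): Player 1 gets 0 ≥ -1 from Bottom, and Player 2 gets 1 ≥ -2 from Left — Nash equilibrium.
(Bottom, Left): Player 2 prefers Right (4 > -2) — not an equilibrium.
(Bottom, Right): Player 1 prefers Top (0 > -1) — not an equilibrium.

(Top, Right)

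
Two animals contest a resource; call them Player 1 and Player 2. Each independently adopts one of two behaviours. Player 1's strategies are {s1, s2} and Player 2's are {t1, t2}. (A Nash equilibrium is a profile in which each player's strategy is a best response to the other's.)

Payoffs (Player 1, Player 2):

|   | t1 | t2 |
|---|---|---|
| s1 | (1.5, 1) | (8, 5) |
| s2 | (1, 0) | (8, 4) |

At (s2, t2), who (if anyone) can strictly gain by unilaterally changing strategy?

Player 1 at (s2, t2) earns 8; deviating to s1 yields 8 — not better.
Player 2 earns 4; deviating to t1 yields 0 — not better.
Neither player can strictly improve; the profile is a Nash equilibrium.

Neither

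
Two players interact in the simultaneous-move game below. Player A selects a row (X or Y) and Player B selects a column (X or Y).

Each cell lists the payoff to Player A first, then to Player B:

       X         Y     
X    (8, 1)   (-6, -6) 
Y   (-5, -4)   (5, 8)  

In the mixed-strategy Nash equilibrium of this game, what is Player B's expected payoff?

-16/19

First find x, the probability Player A plays X, from Player B's indifference between X and Y: x − 4(1−x) = −6x + 8(1−x), giving x = 12/19.
Since Player B is indifferent in equilibrium, Player B's expected payoff equals the payoff from either column against (12/19, 7/19). Using X: (12/19) − 4(7/19) = -16/19.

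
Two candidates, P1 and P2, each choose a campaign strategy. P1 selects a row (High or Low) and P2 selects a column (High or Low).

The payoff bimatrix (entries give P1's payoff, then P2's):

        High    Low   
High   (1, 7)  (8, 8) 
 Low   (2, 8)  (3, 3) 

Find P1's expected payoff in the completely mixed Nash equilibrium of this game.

First find y, the probability P2 plays High, from P1's indifference between High and Low: y + 8(1−y) = 2y + 3(1−y), giving y = 5/6.
Since P1 is indifferent in equilibrium, P1's expected payoff equals the payoff from either row against (5/6, 1/6). Using High: (5/6) + 8(1/6) = 13/6.

13/6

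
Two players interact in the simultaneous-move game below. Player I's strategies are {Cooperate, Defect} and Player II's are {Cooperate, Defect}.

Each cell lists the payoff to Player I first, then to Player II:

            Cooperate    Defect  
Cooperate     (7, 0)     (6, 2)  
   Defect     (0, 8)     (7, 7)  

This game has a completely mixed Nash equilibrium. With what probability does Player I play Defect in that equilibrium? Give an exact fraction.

2/3

Let x be the probability that Player I plays Cooperate. In a completely mixed equilibrium, Player II must be indifferent between Cooperate and Defect.
Player II's expected payoff from Cooperate is 8(1−x); from Defect it is 2x + 7(1−x).
Setting these equal: −8x + 8 = −5x + 7, so x = 1/3.
Therefore Player I plays Defect with probability 1 − 1/3 = 2/3.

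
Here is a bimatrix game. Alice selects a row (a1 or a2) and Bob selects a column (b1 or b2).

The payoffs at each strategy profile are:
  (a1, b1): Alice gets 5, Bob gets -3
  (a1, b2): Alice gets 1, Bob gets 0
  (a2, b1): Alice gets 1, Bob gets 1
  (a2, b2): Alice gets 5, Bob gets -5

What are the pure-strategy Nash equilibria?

(a1, b1): Bob prefers b2 (0 > -3) — not an equilibrium.
(a1, b2): Alice prefers a2 (5 > 1) — not an equilibrium.
(a2, b1): Alice prefers a1 (5 > 1) — not an equilibrium.
(a2, b2): Bob prefers b1 (1 > -5) — not an equilibrium.

none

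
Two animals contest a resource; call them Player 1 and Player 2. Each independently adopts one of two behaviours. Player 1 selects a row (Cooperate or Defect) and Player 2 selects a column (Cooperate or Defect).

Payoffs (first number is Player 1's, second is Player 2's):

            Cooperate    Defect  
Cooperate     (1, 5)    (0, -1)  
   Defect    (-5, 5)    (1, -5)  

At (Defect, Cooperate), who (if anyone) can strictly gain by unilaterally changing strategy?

Player 1

Player 1 at (Defect, Cooperate) earns -5; deviating to Cooperate yields 1 — a strict improvement.
Player 2 earns 5; deviating to Defect yields -5 — not better.
Only Player 1 has a strictly profitable deviation.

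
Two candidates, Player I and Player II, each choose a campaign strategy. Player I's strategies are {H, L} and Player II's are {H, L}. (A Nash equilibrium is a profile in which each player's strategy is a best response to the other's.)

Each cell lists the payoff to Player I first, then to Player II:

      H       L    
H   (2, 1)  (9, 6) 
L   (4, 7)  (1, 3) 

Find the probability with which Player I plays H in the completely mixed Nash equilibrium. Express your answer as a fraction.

4/9

Let x be the probability that Player I plays H. In a completely mixed equilibrium, Player II must be indifferent between H and L.
Player II's expected payoff from H is x + 7(1−x); from L it is 6x + 3(1−x).
Setting these equal: −6x + 7 = 3x + 3, so x = 4/9.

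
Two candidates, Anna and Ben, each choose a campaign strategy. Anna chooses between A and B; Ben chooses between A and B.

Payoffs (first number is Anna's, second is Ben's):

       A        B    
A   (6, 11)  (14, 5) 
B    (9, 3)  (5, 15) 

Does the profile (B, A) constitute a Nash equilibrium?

No

At (B, A), Anna earns 9; switching to A would give 6, so Anna has no profitable deviation.
Ben earns 3; switching to B would give 15, so Ben would deviate.
Since at least one player can profitably deviate, this is not a Nash equilibrium.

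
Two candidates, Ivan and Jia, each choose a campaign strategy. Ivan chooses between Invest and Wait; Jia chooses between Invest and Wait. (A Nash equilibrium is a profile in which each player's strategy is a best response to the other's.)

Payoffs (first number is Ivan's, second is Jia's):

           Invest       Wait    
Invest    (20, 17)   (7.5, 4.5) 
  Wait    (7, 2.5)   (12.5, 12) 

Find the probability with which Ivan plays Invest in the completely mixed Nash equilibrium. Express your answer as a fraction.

Let r be the probability that Ivan plays Invest. In a completely mixed equilibrium, Jia must be indifferent between Invest and Wait.
Jia's expected payoff from Invest is 17r + 2.5(1−r); from Wait it is 4.5r + 12(1−r).
Setting these equal: 14.5r + 2.5 = −7.5r + 12, so r = 19/44.

19/44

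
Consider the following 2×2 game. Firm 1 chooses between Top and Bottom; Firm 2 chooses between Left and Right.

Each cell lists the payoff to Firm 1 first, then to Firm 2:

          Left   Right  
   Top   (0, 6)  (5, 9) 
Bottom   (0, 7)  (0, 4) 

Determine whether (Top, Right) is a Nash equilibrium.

At (Top, Right), Firm 1 earns 5; switching to Bottom would give 0, so Firm 1 has no profitable deviation.
Firm 2 earns 9; switching to Left would give 6, so Firm 2 has no profitable deviation.
Neither player can gain by a unilateral deviation, so this profile is a Nash equilibrium.

Yes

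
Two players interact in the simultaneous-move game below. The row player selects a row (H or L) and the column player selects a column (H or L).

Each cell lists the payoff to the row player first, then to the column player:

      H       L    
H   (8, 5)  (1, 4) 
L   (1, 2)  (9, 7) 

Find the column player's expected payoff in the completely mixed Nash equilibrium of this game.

9/2

First find x, the probability the row player plays H, from the column player's indifference between H and L: 5x + 2(1−x) = 4x + 7(1−x), giving x = 5/6.
Since the column player is indifferent in equilibrium, the column player's expected payoff equals the payoff from either column against (5/6, 1/6). Using H: 5(5/6) + 2(1/6) = 9/2.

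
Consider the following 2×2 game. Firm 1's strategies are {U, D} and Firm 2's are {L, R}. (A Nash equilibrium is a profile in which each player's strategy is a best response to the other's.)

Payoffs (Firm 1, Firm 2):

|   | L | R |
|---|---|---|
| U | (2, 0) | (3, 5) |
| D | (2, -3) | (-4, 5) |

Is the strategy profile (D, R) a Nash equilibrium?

At (D, R), Firm 1 earns -4; switching to U would give 3, so Firm 1 would deviate.
Firm 2 earns 5; switching to L would give -3, so Firm 2 has no profitable deviation.
Since at least one player can profitably deviate, this is not a Nash equilibrium.

No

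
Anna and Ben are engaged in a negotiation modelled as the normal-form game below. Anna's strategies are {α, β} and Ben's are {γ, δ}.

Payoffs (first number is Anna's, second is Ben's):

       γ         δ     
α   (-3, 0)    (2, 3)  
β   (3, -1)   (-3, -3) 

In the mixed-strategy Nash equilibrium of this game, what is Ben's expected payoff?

First find x, the probability Anna plays α, from Ben's indifference between γ and δ: −(1−x) = 3x − 3(1−x), giving x = 2/5.
Since Ben is indifferent in equilibrium, Ben's expected payoff equals the payoff from either column against (2/5, 3/5). Using γ: −(3/5) = -3/5.

-3/5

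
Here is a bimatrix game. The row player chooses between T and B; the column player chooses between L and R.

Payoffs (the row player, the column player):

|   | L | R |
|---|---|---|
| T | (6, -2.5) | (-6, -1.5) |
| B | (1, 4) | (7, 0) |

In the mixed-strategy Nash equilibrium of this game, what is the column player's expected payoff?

First find x, the probability the row player plays T, from the column player's indifference between L and R: −2.5x + 4(1−x) = −1.5x, giving x = 4/5.
Since the column player is indifferent in equilibrium, the column player's expected payoff equals the payoff from either column against (4/5, 1/5). Using L: −2.5(4/5) + 4(1/5) = -6/5.

-6/5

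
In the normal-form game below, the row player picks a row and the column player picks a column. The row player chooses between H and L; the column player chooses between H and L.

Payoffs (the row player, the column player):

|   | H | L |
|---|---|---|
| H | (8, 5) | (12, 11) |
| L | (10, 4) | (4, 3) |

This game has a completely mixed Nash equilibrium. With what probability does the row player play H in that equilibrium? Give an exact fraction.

Let r be the probability that the row player plays H. In a completely mixed equilibrium, the column player must be indifferent between H and L.
The column player's expected payoff from H is 5r + 4(1−r); from L it is 11r + 3(1−r).
Setting these equal: r + 4 = 8r + 3, so r = 1/7.

1/7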